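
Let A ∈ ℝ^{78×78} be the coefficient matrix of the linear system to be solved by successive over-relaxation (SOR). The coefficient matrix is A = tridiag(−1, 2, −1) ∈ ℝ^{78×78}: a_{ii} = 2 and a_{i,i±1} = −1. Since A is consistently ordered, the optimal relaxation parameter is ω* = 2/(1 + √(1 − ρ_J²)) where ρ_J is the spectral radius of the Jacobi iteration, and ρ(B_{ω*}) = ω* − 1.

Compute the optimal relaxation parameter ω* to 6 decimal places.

B_J for the 78×78 system has eigenvalues cos(kπ/79); ρ_J = cos(π/79) = 0.999209.
1 − cos²(π/79) = sin²(π/79) ⇒ √(1−ρ_J²) = sin(π/79) = 0.0397565.
Young: ω* = 2/(1+√(1−ρ_J²)) = 2/(1+0.0397565) = 2/1.0397565 = 1.923527.
ρ_SOR = ω* − 1 = 1.923527 − 1 = 0.923527.

ω* = 1.923527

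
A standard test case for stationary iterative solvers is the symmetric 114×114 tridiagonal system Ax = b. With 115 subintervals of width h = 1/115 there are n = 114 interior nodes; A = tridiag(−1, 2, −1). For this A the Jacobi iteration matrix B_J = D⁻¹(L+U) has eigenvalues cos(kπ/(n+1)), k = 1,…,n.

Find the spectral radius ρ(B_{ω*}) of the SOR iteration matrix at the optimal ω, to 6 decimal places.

½·tridiag(1,0,1) at n=114: λ_k = cos(kπ/115); max |λ| at k=1 ⇒ ρ_J = cos(π/115) ≈ 0.999627.
√(1−ρ_J²) = |sin(π/115)| = 0.0273148
[ω*] 2 ÷ (1 + 0.0273148) = 2 ÷ 1.0273148 = 1.946823.
ρ(B_{ω*}) = ω*−1 = 0.946823

ρ_SOR = 0.946823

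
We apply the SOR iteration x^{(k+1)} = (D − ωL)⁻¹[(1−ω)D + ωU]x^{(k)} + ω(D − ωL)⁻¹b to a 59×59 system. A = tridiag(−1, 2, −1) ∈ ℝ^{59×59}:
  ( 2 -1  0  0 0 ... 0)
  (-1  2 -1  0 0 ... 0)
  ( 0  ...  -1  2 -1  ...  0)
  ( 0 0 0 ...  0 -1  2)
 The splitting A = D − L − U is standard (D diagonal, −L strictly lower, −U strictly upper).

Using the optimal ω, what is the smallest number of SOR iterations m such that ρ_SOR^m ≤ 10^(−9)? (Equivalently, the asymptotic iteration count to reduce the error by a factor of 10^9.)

m = 198

spectrum of D⁻¹(L+U) = {cos(kπ/60) : 1≤k≤59}; ρ_J = cos(π/60) = 0.9986295.
√(1 − cos²(π/60)) = sin(π/60) ≈ 0.0523360.
[ω*] 2 ÷ (1 + 0.0523360) = 2 ÷ 1.0523360 = 1.9005337.
and ρ(B_{ω*}) = 1.9005337 − 1 = 0.9005337.
9·ln10 = 20.7233; −ln(0.9005337) = 0.104768; m = ⌈20.7233/0.104768⌉ = ⌈197.802⌉ = 198.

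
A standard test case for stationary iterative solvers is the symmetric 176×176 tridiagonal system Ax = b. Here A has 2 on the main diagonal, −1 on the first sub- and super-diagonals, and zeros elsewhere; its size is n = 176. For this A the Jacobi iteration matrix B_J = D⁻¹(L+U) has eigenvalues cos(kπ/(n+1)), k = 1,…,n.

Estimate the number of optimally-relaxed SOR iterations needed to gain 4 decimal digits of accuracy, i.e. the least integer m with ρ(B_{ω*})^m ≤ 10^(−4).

½·tridiag(1,0,1) at n=176: λ_k = cos(kπ/177); max |λ| at k=1 ⇒ ρ_J = cos(π/177) ≈ 0.9998425.
√(1−ρ_J²) simplifies to sin(π/177) = 0.0177482.
Young: ω* = 2/(1+√(1−ρ_J²)) = 2/(1+0.0177482) = 2/1.0177482 = 1.9651226.
and ρ(B_{ω*}) = 1.9651226 − 1 = 0.9651226.
Need (0.9651226)^m ≤ 10^(−4): m ≥ 4·ln10/|ln 0.9651226| = 9.21034/0.0355001 = 259.445 ⇒ m = 260.

m = 260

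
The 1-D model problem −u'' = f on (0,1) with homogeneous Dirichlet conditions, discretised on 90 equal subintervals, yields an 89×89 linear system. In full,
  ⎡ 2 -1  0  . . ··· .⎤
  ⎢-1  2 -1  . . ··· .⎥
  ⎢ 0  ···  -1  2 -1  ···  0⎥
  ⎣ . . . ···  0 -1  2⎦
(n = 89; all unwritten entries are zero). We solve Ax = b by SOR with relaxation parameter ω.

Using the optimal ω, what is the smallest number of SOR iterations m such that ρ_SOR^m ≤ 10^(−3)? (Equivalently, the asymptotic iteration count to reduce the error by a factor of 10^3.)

B_J for the 89×89 system has eigenvalues cos(kπ/90); ρ_J = cos(π/90) = 0.9993908.
√(1 − cos²(π/90)) = sin(π/90) ≈ 0.0348995.
Young: ω* = 2/(1+√(1−ρ_J²)) = 2/(1+0.0348995) = 2/1.0348995 = 1.9325548.
At ω = 1.9325548 every |λ(B_ω)| = ω−1, so ρ_SOR = 0.9325548.
ρ_SOR^m ≤ 10^(−3) ⇔ m ≥ 3·ln10/(−ln 0.9325548) = 6.90776/0.0698274 = 98.926; m = ⌈98.926⌉ = 99.

m = 99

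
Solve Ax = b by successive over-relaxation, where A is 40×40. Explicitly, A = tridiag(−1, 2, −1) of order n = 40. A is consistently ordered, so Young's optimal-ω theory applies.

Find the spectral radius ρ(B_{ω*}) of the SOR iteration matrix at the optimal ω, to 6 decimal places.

spectrum of D⁻¹(L+U) = {cos(kπ/41) : 1≤k≤40}; ρ_J = cos(π/41) = 0.997066.
√(1−ρ_J²) simplifies to sin(π/41) = 0.0765493.
Young: ω* = 2/(1+√(1−ρ_J²)) = 2/(1+0.0765493) = 2/1.0765493 = 1.857788.
[ρ_SOR] ω* − 1 = 0.857788.

ρ_SOR = 0.857788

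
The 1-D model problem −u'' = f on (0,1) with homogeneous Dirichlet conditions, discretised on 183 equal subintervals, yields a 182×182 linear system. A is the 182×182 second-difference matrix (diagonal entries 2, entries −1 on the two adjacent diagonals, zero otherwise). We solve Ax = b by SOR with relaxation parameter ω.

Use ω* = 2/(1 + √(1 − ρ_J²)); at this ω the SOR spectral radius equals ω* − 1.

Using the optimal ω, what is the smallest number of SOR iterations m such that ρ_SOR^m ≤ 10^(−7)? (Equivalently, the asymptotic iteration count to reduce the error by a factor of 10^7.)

m = 470

spectrum of D⁻¹(L+U) = {cos(kπ/183) : 1≤k≤182}; ρ_J = cos(π/183) = 0.9998526.
1 − cos²(π/183) = sin²(π/183) ⇒ √(1−ρ_J²) = sin(π/183) = 0.0171663.
ω* = 2/(1 + 0.0171663) = 2/1.0171663 = 1.9662468.
At ω = 1.9662468 every |λ(B_ω)| = ω−1, so ρ_SOR = 0.9662468.
For 7 digits: m = 7·ln10 / (−ln 0.9662468) = 16.1181/0.034336 = 469.423; round up → m = 470.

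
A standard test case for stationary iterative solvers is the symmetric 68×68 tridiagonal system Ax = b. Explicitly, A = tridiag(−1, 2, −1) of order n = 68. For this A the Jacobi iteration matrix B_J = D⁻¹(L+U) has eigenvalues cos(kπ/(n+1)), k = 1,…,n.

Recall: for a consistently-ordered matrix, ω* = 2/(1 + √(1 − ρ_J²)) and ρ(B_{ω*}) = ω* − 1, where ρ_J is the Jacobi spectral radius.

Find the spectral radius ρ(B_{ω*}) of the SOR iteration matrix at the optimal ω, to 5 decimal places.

[ρ_J] n=68: ρ(B_J) = cos(π/(n+1)) = cos(π/69) = 0.99896.
1 − cos²(π/69) = sin²(π/69) ⇒ √(1−ρ_J²) = sin(π/69) = 0.045515.
[ω*] 2 ÷ (1 + 0.045515) = 2 ÷ 1.045515 = 1.91293.
and ρ(B_{ω*}) = 1.91293 − 1 = 0.91293.

ρ_SOR = 0.91293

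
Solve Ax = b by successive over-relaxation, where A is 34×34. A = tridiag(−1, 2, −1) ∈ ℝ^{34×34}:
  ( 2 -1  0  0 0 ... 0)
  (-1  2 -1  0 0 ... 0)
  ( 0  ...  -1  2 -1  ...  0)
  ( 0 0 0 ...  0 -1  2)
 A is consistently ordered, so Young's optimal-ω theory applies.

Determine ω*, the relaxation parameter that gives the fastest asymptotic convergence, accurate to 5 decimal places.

ω* = 1.83547

½·tridiag(1,0,1) at n=34: λ_k = cos(kπ/35); max |λ| at k=1 ⇒ ρ_J = cos(π/35) ≈ 0.99597.
√(1−ρ_J²) = |sin(π/35)| = 0.089639
Young: ω* = 2/(1+√(1−ρ_J²)) = 2/(1+0.089639) = 2/1.089639 = 1.83547.
ρ_SOR = ω* − 1 = 1.83547 − 1 = 0.83547.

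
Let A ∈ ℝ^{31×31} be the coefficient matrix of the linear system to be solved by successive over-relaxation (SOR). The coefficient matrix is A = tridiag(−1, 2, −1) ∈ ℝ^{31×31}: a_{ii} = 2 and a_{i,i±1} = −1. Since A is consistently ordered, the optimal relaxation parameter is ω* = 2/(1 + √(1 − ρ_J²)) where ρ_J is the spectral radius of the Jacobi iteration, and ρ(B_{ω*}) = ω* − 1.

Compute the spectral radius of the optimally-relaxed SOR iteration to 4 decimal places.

ρ_J = max_k |cos(kπ/32)| = cos(π/32) = 0.9952
√(1−ρ_J²) simplifies to sin(π/32) = 0.09802.
[ω*] 2 ÷ (1 + 0.09802) = 2 ÷ 1.09802 = 1.8215.
and ρ(B_{ω*}) = 1.8215 − 1 = 0.8215.

ρ_SOR = 0.8215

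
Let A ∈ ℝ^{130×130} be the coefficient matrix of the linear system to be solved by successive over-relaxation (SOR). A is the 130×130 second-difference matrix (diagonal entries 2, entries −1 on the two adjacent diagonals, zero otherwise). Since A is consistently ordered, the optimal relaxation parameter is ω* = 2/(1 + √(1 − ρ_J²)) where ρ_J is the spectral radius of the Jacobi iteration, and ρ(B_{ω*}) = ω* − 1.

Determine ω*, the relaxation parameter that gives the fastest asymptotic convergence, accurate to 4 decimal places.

ω* = 1.9532

With n=130, ρ(Jacobi) = cos(π/131) = 0.9997.
√(1−ρ_J²) = |sin(π/131)| = 0.02398
Young: ω* = 2/(1+√(1−ρ_J²)) = 2/(1+0.02398) = 2/1.02398 = 1.9532.
At ω = 1.9532 every |λ(B_ω)| = ω−1, so ρ_SOR = 0.9532.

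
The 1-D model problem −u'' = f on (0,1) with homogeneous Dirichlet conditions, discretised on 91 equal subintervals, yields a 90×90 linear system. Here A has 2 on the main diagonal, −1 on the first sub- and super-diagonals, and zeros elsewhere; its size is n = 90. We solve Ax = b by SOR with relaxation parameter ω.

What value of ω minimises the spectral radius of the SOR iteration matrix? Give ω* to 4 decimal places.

½·tridiag(1,0,1) at n=90: λ_k = cos(kπ/91); max |λ| at k=1 ⇒ ρ_J = cos(π/91) ≈ 0.9994.
√(1−ρ_J²) = |sin(π/91)| = 0.03452
ω* = 2/(1 + 0.03452) = 2/1.03452 = 1.9333.
At ω = 1.9333 every |λ(B_ω)| = ω−1, so ρ_SOR = 0.9333.

ω* = 1.9333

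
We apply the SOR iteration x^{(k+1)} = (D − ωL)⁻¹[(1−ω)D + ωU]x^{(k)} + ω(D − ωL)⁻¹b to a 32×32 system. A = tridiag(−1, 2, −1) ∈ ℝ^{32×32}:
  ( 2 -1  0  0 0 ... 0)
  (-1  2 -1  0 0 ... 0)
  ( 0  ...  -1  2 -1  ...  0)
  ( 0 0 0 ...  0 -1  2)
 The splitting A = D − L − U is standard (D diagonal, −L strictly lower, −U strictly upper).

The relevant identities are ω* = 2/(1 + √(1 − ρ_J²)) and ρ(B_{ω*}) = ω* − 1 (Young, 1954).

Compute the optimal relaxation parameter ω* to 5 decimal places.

ω* = 1.82639

ρ_J = max_k |cos(kπ/33)| = cos(π/33) = 0.99547
√(1 − cos²(π/33)) = sin(π/33) ≈ 0.095056.
ω* = 2/(1+0.095056) = 1.82639
At ω = 1.82639 every |λ(B_ω)| = ω−1, so ρ_SOR = 0.82639.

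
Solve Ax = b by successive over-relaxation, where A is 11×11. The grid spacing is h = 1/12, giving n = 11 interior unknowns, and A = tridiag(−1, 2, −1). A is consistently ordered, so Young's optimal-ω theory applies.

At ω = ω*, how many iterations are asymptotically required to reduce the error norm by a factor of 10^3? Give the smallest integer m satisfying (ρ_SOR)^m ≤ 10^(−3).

n=11: λ(B_J) = 1 − λ(A)/2 = cos(kπ/12); k=1 gives ρ_J = 0.9659258.
√(1−ρ_J²) = |sin(π/12)| = 0.2588190
Then 2/(1+√(1−ρ_J²)) = 2/(1+0.2588190); ω* = 2/1.2588190 = 1.5887908.
At ω = 1.5887908 every |λ(B_ω)| = ω−1, so ρ_SOR = 0.5887908.
m ≥ 3·ln10 / (−ln 0.5887908) = 13.041; smallest integer m = 14.

m = 14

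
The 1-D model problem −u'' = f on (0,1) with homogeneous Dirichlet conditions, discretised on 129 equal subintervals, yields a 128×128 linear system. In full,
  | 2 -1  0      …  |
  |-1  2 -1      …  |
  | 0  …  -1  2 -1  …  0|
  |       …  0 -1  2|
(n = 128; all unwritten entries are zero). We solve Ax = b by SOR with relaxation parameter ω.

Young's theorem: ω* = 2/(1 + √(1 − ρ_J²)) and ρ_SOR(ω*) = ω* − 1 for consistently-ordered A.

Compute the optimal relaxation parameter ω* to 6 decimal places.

ω* = 1.952456

B_J for the 128×128 system has eigenvalues cos(kπ/129); ρ_J = cos(π/129) = 0.999703.
root = sin(π/129) = 0.0243510  (since 1−cos² = sin²).
ω* = 2/(1 + 0.0243510) = 2/1.0243510 = 1.952456.
Hence ρ(B_{ω*}) = 1.952456 − 1 = 0.952456.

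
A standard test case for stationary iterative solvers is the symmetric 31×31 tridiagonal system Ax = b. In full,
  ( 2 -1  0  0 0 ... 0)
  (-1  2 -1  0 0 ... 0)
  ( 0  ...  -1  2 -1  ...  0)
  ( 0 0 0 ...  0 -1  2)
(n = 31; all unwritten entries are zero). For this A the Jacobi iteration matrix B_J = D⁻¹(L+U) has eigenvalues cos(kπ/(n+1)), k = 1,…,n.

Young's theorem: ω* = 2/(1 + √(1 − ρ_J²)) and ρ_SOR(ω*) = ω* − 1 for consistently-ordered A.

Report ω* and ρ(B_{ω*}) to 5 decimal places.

B_J for the 31×31 system has eigenvalues cos(kπ/32); ρ_J = cos(π/32) = 0.99518.
root = sin(π/32) = 0.098017  (since 1−cos² = sin²).
Young: ω* = 2/(1+√(1−ρ_J²)) = 2/(1+0.098017) = 2/1.098017 = 1.82147.
ρ_SOR = ω* − 1 ≈ 0.82147.

ω* = 1.82147, ρ_SOR = 0.82147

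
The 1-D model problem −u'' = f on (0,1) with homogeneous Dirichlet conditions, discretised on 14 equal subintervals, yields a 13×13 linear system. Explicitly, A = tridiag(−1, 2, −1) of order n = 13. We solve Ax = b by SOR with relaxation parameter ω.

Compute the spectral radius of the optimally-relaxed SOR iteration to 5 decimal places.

B_J for the 13×13 system has eigenvalues cos(kπ/14); ρ_J = cos(π/14) = 0.97493.
root = sin(π/14) = 0.222521  (since 1−cos² = sin²).
ω* = 2/(1+0.222521) = 1.63596
ρ(B_{ω*}) = ω*−1 = 0.63596

ρ_SOR = 0.63596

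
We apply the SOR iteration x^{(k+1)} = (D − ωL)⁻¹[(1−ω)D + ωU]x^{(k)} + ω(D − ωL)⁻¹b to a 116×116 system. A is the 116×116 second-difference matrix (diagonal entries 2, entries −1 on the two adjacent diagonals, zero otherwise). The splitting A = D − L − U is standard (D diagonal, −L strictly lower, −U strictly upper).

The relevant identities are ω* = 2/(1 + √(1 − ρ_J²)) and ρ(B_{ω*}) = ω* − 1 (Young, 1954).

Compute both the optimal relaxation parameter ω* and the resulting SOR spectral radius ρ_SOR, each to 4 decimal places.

ω* = 1.9477, ρ_SOR = 0.9477

½·tridiag(1,0,1) at n=116: λ_k = cos(kπ/117); max |λ| at k=1 ⇒ ρ_J = cos(π/117) ≈ 0.9996.
√(1−ρ_J²) simplifies to sin(π/117) = 0.02685.
[ω*] 2 ÷ (1 + 0.02685) = 2 ÷ 1.02685 = 1.9477.
[ρ_SOR] ω* − 1 = 0.9477.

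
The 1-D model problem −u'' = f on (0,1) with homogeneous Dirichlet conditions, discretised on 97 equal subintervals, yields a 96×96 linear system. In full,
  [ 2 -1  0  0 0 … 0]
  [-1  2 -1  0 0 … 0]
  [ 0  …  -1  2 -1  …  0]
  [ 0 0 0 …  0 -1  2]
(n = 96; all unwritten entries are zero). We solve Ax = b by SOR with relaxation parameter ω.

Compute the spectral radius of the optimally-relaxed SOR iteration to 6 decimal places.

ρ_SOR = 0.937268

B_J for the 96×96 system has eigenvalues cos(kπ/97); ρ_J = cos(π/97) = 0.999476.
√(1−ρ_J²) simplifies to sin(π/97) = 0.0323819.
So ω* = 2/1.0323819 = 1.937268 (Young).
ρ_SOR = ω* − 1 ≈ 0.937268.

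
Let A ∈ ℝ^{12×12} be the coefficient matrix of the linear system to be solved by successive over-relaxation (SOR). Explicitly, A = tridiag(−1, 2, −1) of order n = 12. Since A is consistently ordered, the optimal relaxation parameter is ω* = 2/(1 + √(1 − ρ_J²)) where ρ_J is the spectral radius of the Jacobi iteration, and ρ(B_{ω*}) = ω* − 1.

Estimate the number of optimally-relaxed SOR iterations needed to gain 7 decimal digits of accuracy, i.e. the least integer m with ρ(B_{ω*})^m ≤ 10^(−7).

m = 34

B_J for the 12×12 system has eigenvalues cos(kπ/13); ρ_J = cos(π/13) = 0.9709418.
1 − cos²(π/13) = sin²(π/13) ⇒ √(1−ρ_J²) = sin(π/13) = 0.2393157.
So ω* = 2/1.2393157 = 1.6137938 (Young).
and ρ(B_{ω*}) = 1.6137938 − 1 = 0.6137938.
m ≥ 7·ln10 / (−ln 0.6137938) = 33.022; smallest integer m = 34.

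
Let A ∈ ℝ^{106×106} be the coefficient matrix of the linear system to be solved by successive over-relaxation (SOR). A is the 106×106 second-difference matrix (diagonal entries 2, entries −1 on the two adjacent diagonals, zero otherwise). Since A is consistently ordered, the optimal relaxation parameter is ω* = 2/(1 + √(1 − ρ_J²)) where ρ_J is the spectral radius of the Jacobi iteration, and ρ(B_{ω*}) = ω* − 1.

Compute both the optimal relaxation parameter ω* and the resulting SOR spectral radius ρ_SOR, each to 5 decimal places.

ω* = 1.94296, ρ_SOR = 0.94296

½·tridiag(1,0,1) at n=106: λ_k = cos(kπ/107); max |λ| at k=1 ⇒ ρ_J = cos(π/107) ≈ 0.99957.
√(1 − cos²(π/107)) = sin(π/107) ≈ 0.029356.
ω* = 2 / (1 + 0.029356) = 2 / 1.029356 ≈ 1.94296.
ρ_SOR = ω* − 1 ≈ 0.94296.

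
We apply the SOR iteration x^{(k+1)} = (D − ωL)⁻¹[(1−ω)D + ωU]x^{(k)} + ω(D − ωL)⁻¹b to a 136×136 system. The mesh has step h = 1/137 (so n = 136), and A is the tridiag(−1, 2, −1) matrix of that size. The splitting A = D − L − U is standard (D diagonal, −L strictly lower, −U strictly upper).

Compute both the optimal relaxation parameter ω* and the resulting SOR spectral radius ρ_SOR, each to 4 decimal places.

ω* = 1.9552, ρ_SOR = 0.9552

ρ_J = max_k |cos(kπ/137)| = cos(π/137) = 0.9997
√(1−ρ_J²) = |sin(π/137)| = 0.02293
ω* = 2/(1 + 0.02293) = 2/1.02293 = 1.9552.
At ω = 1.9552 every |λ(B_ω)| = ω−1, so ρ_SOR = 0.9552.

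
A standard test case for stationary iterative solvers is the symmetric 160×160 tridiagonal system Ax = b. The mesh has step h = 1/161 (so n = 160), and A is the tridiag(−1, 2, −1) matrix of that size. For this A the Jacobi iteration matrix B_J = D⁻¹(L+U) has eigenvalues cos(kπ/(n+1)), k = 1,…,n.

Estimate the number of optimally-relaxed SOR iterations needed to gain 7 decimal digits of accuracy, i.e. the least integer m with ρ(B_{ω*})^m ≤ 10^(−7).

½·tridiag(1,0,1) at n=160: λ_k = cos(kπ/161); max |λ| at k=1 ⇒ ρ_J = cos(π/161) ≈ 0.9998096.
√(1−ρ_J²) = |sin(π/161)| = 0.0195118
Young: ω* = 2/(1+√(1−ρ_J²)) = 2/(1+0.0195118) = 2/1.0195118 = 1.9617232.
ρ_SOR = ω* − 1 = 1.9617232 − 1 = 0.9617232.
7·ln10 = 16.1181; −ln(0.9617232) = 0.0390286; m = ⌈16.1181/0.0390286⌉ = ⌈412.982⌉ = 413.

m = 413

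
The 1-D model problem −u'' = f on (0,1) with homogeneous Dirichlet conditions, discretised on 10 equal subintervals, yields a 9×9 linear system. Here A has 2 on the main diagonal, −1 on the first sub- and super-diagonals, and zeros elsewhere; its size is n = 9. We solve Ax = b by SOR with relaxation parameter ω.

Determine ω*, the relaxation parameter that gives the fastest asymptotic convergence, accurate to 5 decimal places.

ρ_J = max_k |cos(kπ/10)| = cos(π/10) = 0.95106
√(1−ρ_J²) simplifies to sin(π/10) = 0.309017.
ω* = 2/(1+0.309017) = 1.52786
ρ_SOR = ω* − 1 = 1.52786 − 1 = 0.52786.

ω* = 1.52786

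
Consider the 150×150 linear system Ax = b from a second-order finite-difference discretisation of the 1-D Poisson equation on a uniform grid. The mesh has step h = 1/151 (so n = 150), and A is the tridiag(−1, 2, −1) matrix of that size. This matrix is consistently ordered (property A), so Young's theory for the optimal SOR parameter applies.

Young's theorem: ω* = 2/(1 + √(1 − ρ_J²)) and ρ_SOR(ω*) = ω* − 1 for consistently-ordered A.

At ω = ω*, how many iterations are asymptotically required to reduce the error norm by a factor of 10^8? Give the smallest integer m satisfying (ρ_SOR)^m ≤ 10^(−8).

m = 443

n=150: λ(B_J) = 1 − λ(A)/2 = cos(kπ/151); k=1 gives ρ_J = 0.9997836.
1 − cos²(π/151) = sin²(π/151) ⇒ √(1−ρ_J²) = sin(π/151) = 0.0208037.
[ω*] 2 ÷ (1 + 0.0208037) = 2 ÷ 1.0208037 = 1.9592405.
Hence ρ(B_{ω*}) = 1.9592405 − 1 = 0.9592405.
Need (0.9592405)^m ≤ 10^(−8): m ≥ 8·ln10/|ln 0.9592405| = 18.4207/0.0416135 = 442.662 ⇒ m = 443.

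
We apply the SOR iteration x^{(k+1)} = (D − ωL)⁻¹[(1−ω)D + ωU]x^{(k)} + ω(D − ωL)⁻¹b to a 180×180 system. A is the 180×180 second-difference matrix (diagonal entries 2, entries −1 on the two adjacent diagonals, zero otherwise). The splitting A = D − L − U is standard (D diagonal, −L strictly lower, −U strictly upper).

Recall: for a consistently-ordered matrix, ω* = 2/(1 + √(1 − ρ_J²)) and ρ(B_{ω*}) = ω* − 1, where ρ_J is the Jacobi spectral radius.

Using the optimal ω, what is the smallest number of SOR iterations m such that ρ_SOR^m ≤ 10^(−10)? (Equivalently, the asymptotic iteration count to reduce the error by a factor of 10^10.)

With n=180, ρ(Jacobi) = cos(π/181) = 0.9998494.
root = sin(π/181) = 0.0173560  (since 1−cos² = sin²).
[ω*] 2 ÷ (1 + 0.0173560) = 2 ÷ 1.0173560 = 1.9658802.
ρ(B_{ω*}) = ω*−1 = 0.9658802
m ≥ 10·ln10 / (−ln 0.9658802) = 663.274; smallest integer m = 664.

m = 664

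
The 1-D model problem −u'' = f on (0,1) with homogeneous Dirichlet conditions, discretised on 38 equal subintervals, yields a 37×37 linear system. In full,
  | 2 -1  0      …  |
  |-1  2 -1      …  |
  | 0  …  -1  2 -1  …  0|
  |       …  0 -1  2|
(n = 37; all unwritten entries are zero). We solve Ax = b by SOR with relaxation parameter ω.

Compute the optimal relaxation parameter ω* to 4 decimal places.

With n=37, ρ(Jacobi) = cos(π/38) = 0.9966.
√(1−ρ_J²) = |sin(π/38)| = 0.08258
ω* = 2/(1 + 0.08258) = 2/1.08258 = 1.8474.
and ρ(B_{ω*}) = 1.8474 − 1 = 0.8474.

ω* = 1.8474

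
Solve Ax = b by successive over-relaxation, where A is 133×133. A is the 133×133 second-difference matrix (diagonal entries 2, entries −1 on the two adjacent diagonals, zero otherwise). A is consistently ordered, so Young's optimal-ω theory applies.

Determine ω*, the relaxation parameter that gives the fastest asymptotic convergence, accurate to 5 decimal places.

ω* = 1.95419

n=133: λ(B_J) = 1 − λ(A)/2 = cos(kπ/134); k=1 gives ρ_J = 0.99973.
√(1−ρ_J²) = |sin(π/134)| = 0.023443
Young: ω* = 2/(1+√(1−ρ_J²)) = 2/(1+0.023443) = 2/1.023443 = 1.95419.
ρ(B_{ω*}) = ω*−1 = 0.95419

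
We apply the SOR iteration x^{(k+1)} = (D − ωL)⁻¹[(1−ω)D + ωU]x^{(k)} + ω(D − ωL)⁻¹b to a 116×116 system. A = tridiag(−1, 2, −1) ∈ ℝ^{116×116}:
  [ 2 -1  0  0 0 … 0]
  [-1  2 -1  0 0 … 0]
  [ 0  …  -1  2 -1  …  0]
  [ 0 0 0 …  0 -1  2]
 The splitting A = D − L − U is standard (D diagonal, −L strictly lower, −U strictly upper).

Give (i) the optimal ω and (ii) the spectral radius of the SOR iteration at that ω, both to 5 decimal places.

B_J for the 116×116 system has eigenvalues cos(kπ/117); ρ_J = cos(π/117) = 0.99964.
√(1−ρ_J²) simplifies to sin(π/117) = 0.026848.
[ω*] 2 ÷ (1 + 0.026848) = 2 ÷ 1.026848 = 1.94771.
At ω = 1.94771 every |λ(B_ω)| = ω−1, so ρ_SOR = 0.94771.

ω* = 1.94771, ρ_SOR = 0.94771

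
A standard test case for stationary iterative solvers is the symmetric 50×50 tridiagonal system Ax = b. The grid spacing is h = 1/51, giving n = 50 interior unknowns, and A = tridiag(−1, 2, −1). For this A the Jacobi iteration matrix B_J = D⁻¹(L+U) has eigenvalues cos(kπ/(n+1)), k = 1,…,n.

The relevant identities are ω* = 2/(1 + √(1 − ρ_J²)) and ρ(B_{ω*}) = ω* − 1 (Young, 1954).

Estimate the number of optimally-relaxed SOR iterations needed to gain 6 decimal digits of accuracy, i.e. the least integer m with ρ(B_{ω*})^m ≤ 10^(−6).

With n=50, ρ(Jacobi) = cos(π/51) = 0.9981033.
1 − cos²(π/51) = sin²(π/51) ⇒ √(1−ρ_J²) = sin(π/51) = 0.0615609.
[ω*] 2 ÷ (1 + 0.0615609) = 2 ÷ 1.0615609 = 1.8840181.
[ρ_SOR] ω* − 1 = 0.8840181.
6·ln10 = 13.8155; −ln(0.8840181) = 0.123278; m = ⌈13.8155/0.123278⌉ = ⌈112.068⌉ = 113.

m = 113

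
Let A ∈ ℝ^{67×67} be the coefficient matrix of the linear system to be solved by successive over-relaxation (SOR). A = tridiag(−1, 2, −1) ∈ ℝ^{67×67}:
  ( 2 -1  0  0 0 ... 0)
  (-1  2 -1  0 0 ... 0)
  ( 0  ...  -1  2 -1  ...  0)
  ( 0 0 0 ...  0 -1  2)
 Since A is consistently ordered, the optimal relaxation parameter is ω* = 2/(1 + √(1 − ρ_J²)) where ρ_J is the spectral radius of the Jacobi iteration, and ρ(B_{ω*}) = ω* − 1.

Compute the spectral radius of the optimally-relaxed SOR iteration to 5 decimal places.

ρ_SOR = 0.91171

With n=67, ρ(Jacobi) = cos(π/68) = 0.99893.
1 − cos²(π/68) = sin²(π/68) ⇒ √(1−ρ_J²) = sin(π/68) = 0.046183.
Young: ω* = 2/(1+√(1−ρ_J²)) = 2/(1+0.046183) = 2/1.046183 = 1.91171.
ρ(B_{ω*}) = ω*−1 = 0.91171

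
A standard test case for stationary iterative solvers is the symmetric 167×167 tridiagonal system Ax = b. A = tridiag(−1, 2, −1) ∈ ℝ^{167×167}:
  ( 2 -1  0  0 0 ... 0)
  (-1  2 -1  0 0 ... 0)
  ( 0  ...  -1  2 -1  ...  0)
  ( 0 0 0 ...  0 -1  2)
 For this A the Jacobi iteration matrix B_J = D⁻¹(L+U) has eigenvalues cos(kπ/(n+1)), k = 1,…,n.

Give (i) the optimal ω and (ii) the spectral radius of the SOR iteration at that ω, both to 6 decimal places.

ω* = 1.963289, ρ_SOR = 0.963289

B_J for the 167×167 system has eigenvalues cos(kπ/168); ρ_J = cos(π/168) = 0.999825.
√(1−ρ_J²) = |sin(π/168)| = 0.0186989
ω* = 2 / (1 + 0.0186989) = 2 / 1.0186989 ≈ 1.963289.
Hence ρ(B_{ω*}) = 1.963289 − 1 = 0.963289.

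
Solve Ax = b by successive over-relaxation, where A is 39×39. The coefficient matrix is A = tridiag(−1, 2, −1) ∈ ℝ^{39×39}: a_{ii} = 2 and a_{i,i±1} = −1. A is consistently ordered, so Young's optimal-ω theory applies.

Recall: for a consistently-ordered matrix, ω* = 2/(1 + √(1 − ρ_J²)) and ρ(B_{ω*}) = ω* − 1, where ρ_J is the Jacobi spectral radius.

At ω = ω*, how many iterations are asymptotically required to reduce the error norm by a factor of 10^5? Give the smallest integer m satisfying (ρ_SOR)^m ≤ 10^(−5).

m = 74

n=39: λ(B_J) = 1 − λ(A)/2 = cos(kπ/40); k=1 gives ρ_J = 0.9969173.
1 − cos²(π/40) = sin²(π/40) ⇒ √(1−ρ_J²) = sin(π/40) = 0.0784591.
Young: ω* = 2/(1+√(1−ρ_J²)) = 2/(1+0.0784591) = 2/1.0784591 = 1.8544978.
At ω = 1.8544978 every |λ(B_ω)| = ω−1, so ρ_SOR = 0.8544978.
For 5 digits: m = 5·ln10 / (−ln 0.8544978) = 11.5129/0.157241 = 73.218; round up → m = 74.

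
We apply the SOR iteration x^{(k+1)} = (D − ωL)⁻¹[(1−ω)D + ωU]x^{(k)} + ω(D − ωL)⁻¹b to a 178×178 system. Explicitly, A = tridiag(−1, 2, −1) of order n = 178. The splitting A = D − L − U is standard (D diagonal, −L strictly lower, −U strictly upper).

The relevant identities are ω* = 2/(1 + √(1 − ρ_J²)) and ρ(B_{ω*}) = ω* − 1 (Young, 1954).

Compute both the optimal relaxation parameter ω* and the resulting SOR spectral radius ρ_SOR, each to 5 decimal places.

With n=178, ρ(Jacobi) = cos(π/179) = 0.99985.
√(1 − cos²(π/179)) = sin(π/179) ≈ 0.017550.
Then 2/(1+√(1−ρ_J²)) = 2/(1+0.017550); ω* = 2/1.017550 = 1.96551.
ρ_SOR = ω* − 1 ≈ 0.96551.

ω* = 1.96551, ρ_SOR = 0.96551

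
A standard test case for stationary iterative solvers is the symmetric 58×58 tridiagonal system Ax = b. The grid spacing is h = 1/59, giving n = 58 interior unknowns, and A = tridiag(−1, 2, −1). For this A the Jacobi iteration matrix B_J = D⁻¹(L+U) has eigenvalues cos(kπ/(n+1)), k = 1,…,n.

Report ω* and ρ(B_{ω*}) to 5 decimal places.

ω* = 1.89893, ρ_SOR = 0.89893

n=58: λ(B_J) = 1 − λ(A)/2 = cos(kπ/59); k=1 gives ρ_J = 0.99858.
√(1−ρ_J²) = |sin(π/59)| = 0.053222
Then 2/(1+√(1−ρ_J²)) = 2/(1+0.053222); ω* = 2/1.053222 = 1.89893.
ρ_SOR = ω* − 1 ≈ 0.89893.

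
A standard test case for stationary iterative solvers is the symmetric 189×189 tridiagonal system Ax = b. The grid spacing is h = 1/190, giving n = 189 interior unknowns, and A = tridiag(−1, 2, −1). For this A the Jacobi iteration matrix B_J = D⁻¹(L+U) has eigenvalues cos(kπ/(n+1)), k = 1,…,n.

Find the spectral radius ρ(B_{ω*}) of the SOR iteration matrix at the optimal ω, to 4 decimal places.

ρ_SOR = 0.9675

½·tridiag(1,0,1) at n=189: λ_k = cos(kπ/190); max |λ| at k=1 ⇒ ρ_J = cos(π/190) ≈ 0.9999.
√(1−ρ_J²) = |sin(π/190)| = 0.01653
[ω*] 2 ÷ (1 + 0.01653) = 2 ÷ 1.01653 = 1.9675.
and ρ(B_{ω*}) = 1.9675 − 1 = 0.9675.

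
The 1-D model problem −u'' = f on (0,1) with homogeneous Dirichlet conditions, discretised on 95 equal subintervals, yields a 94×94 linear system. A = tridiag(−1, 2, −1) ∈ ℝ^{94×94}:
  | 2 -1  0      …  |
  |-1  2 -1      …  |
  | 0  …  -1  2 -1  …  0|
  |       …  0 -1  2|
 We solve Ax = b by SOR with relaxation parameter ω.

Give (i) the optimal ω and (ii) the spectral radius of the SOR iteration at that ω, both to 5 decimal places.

ω* = 1.93599, ρ_SOR = 0.93599

[ρ_J] n=94: ρ(B_J) = cos(π/(n+1)) = cos(π/95) = 0.99945.
root = sin(π/95) = 0.033063  (since 1−cos² = sin²).
[ω*] 2 ÷ (1 + 0.033063) = 2 ÷ 1.033063 = 1.93599.
At ω = 1.93599 every |λ(B_ω)| = ω−1, so ρ_SOR = 0.93599.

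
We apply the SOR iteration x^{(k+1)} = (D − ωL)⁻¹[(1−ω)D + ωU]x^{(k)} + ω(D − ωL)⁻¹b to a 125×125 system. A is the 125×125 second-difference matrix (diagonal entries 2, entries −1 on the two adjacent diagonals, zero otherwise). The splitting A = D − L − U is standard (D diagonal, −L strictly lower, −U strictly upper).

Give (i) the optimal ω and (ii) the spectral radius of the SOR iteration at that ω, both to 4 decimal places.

ρ_J = max_k |cos(kπ/126)| = cos(π/126) = 0.9997
√(1−ρ_J²) = |sin(π/126)| = 0.02493
ω* = 2/(1 + 0.02493) = 2/1.02493 = 1.9514.
Hence ρ(B_{ω*}) = 1.9514 − 1 = 0.9514.

ω* = 1.9514, ρ_SOR = 0.9514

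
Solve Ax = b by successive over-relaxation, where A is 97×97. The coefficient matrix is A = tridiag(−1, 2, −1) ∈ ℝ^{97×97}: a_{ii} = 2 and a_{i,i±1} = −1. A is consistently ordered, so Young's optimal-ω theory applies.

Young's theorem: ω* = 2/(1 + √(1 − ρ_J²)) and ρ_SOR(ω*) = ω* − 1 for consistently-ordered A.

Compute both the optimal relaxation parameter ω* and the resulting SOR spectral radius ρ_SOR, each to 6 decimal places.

ω* = 1.937888, ρ_SOR = 0.937888

With n=97, ρ(Jacobi) = cos(π/98) = 0.999486.
1 − cos²(π/98) = sin²(π/98) ⇒ √(1−ρ_J²) = sin(π/98) = 0.0320516.
ω* = 2 / (1 + 0.0320516) = 2 / 1.0320516 ≈ 1.937888.
ρ_SOR = ω* − 1 ≈ 0.937888.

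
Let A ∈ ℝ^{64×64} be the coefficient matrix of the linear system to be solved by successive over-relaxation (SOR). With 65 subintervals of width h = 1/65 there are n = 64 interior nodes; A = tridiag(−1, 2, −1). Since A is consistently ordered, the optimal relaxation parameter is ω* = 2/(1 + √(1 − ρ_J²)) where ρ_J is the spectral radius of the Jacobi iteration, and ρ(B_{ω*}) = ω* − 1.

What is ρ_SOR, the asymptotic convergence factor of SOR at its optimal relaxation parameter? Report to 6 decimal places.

spectrum of D⁻¹(L+U) = {cos(kπ/65) : 1≤k≤64}; ρ_J = cos(π/65) = 0.998832.
root = sin(π/65) = 0.0483134  (since 1−cos² = sin²).
Then 2/(1+√(1−ρ_J²)) = 2/(1+0.0483134); ω* = 2/1.0483134 = 1.907826.
Hence ρ(B_{ω*}) = 1.907826 − 1 = 0.907826.

ρ_SOR = 0.907826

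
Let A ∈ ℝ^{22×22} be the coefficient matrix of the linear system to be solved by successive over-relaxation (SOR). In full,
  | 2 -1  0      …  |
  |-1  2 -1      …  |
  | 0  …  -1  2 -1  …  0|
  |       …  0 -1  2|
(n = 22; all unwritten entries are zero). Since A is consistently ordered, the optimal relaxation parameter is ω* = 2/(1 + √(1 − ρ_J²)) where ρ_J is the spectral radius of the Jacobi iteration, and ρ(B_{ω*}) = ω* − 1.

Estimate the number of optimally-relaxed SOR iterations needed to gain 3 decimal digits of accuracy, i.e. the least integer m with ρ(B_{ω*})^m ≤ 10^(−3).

B_J for the 22×22 system has eigenvalues cos(kπ/23); ρ_J = cos(π/23) = 0.9906859.
√(1−ρ_J²) = |sin(π/23)| = 0.1361666
So ω* = 2/1.1361666 = 1.7603052 (Young).
ρ_SOR = ω* − 1 = 1.7603052 − 1 = 0.7603052.
Need (0.7603052)^m ≤ 10^(−3): m ≥ 3·ln10/|ln 0.7603052| = 6.90776/0.274035 = 25.208 ⇒ m = 26.

m = 26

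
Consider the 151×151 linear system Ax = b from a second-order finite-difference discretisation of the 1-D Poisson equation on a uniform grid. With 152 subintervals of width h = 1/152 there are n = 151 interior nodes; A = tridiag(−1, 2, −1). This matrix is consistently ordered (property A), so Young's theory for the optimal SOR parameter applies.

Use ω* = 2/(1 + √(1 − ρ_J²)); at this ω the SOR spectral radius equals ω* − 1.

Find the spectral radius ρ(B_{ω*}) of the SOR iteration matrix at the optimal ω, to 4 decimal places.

[ρ_J] n=151: ρ(B_J) = cos(π/(n+1)) = cos(π/152) = 0.9998.
√(1 − cos²(π/152)) = sin(π/152) ≈ 0.02067.
[ω*] 2 ÷ (1 + 0.02067) = 2 ÷ 1.02067 = 1.9595.
[ρ_SOR] ω* − 1 = 0.9595.

ρ_SOR = 0.9595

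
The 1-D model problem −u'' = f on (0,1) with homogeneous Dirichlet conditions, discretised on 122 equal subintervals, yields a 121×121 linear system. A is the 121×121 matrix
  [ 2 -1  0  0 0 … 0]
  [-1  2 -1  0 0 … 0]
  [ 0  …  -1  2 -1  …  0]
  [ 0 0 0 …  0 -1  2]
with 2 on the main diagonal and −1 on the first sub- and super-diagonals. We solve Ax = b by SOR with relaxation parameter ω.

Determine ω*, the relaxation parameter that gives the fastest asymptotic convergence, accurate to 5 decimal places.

ω* = 1.94980

[ρ_J] n=121: ρ(B_J) = cos(π/(n+1)) = cos(π/122) = 0.99967.
√(1−ρ_J²) = |sin(π/122)| = 0.025748
So ω* = 2/1.025748 = 1.94980 (Young).
ρ_SOR = ω* − 1 = 1.94980 − 1 = 0.94980.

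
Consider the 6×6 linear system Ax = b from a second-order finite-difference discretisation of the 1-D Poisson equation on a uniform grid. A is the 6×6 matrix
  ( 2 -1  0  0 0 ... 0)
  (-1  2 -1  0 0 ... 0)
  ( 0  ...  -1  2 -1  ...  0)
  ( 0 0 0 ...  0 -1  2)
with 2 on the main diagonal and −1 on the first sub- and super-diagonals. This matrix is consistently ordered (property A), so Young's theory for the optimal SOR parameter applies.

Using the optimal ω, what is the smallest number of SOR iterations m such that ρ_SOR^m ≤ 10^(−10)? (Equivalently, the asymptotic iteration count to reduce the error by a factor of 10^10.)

n=6: λ(B_J) = 1 − λ(A)/2 = cos(kπ/7); k=1 gives ρ_J = 0.9009689.
√(1−ρ_J²) simplifies to sin(π/7) = 0.4338837.
ω* = 2 / (1 + 0.4338837) = 2 / 1.4338837 ≈ 1.3948133.
and ρ(B_{ω*}) = 1.3948133 − 1 = 0.3948133.
ρ_SOR^m ≤ 10^(−10) ⇔ m ≥ 10·ln10/(−ln 0.3948133) = 23.0259/0.929342 = 24.777; m = ⌈24.777⌉ = 25.

m = 25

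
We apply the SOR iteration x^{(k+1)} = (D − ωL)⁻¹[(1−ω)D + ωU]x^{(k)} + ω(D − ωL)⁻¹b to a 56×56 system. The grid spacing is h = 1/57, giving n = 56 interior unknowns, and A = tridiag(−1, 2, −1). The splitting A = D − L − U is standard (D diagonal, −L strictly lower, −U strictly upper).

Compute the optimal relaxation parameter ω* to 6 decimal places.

ω* = 1.895577

½·tridiag(1,0,1) at n=56: λ_k = cos(kπ/57); max |λ| at k=1 ⇒ ρ_J = cos(π/57) ≈ 0.998482.
1 − cos²(π/57) = sin²(π/57) ⇒ √(1−ρ_J²) = sin(π/57) = 0.0550878.
So ω* = 2/1.0550878 = 1.895577 (Young).
[ρ_SOR] ω* − 1 = 0.895577.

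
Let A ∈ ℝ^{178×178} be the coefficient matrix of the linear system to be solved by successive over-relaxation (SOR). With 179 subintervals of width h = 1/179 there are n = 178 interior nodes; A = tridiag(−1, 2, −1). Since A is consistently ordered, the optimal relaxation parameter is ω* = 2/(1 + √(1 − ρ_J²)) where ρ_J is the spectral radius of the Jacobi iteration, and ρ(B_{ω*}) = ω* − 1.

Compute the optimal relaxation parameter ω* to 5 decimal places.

n=178: λ(B_J) = 1 − λ(A)/2 = cos(kπ/179); k=1 gives ρ_J = 0.99985.
√(1 − cos²(π/179)) = sin(π/179) ≈ 0.017550.
So ω* = 2/1.017550 = 1.96551 (Young).
[ρ_SOR] ω* − 1 = 0.96551.

ω* = 1.96551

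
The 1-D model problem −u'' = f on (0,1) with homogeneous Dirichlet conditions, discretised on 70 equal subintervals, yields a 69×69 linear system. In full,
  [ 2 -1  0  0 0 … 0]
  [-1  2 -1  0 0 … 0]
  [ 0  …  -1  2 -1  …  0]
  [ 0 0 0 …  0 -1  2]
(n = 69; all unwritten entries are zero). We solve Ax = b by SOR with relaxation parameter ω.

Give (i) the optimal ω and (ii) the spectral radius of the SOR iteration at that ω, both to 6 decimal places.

ω* = 1.914123, ρ_SOR = 0.914123

B_J for the 69×69 system has eigenvalues cos(kπ/70); ρ_J = cos(π/70) = 0.998993.
1 − cos²(π/70) = sin²(π/70) ⇒ √(1−ρ_J²) = sin(π/70) = 0.0448648.
Then 2/(1+√(1−ρ_J²)) = 2/(1+0.0448648); ω* = 2/1.0448648 = 1.914123.
ρ_SOR = ω* − 1 ≈ 0.914123.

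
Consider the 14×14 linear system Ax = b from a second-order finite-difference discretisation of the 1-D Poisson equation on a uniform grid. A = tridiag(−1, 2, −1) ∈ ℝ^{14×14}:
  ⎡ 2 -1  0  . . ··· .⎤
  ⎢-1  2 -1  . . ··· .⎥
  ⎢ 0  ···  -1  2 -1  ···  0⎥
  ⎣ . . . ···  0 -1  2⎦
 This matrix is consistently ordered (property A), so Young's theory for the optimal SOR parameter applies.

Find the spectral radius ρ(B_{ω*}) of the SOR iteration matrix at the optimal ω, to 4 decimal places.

ρ_J = max_k |cos(kπ/15)| = cos(π/15) = 0.9781
root = sin(π/15) = 0.20791  (since 1−cos² = sin²).
[ω*] 2 ÷ (1 + 0.20791) = 2 ÷ 1.20791 = 1.6558.
Hence ρ(B_{ω*}) = 1.6558 − 1 = 0.6558.

ρ_SOR = 0.6558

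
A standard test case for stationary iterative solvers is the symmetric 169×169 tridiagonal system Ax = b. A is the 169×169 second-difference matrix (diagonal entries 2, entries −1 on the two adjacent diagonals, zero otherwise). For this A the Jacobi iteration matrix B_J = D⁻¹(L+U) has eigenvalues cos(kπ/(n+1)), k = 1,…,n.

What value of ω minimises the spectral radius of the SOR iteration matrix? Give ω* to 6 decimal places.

ω* = 1.963713

ρ_J = max_k |cos(kπ/170)| = cos(π/170) = 0.999829
1 − cos²(π/170) = sin²(π/170) ⇒ √(1−ρ_J²) = sin(π/170) = 0.0184789.
Young: ω* = 2/(1+√(1−ρ_J²)) = 2/(1+0.0184789) = 2/1.0184789 = 1.963713.
ρ_SOR = ω* − 1 = 1.963713 − 1 = 0.963713.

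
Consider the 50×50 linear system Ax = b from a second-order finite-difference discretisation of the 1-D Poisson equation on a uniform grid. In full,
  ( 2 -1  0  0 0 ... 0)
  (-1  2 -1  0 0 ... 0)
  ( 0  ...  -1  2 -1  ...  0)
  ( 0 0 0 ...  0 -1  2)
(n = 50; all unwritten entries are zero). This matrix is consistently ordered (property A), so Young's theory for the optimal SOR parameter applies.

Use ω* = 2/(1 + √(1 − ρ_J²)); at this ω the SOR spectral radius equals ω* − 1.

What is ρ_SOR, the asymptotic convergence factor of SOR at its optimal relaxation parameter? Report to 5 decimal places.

n=50: λ(B_J) = 1 − λ(A)/2 = cos(kπ/51); k=1 gives ρ_J = 0.99810.
√(1 − cos²(π/51)) = sin(π/51) ≈ 0.061561.
ω* = 2 / (1 + 0.061561) = 2 / 1.061561 ≈ 1.88402.
ρ_SOR = ω* − 1 ≈ 0.88402.

ρ_SOR = 0.88402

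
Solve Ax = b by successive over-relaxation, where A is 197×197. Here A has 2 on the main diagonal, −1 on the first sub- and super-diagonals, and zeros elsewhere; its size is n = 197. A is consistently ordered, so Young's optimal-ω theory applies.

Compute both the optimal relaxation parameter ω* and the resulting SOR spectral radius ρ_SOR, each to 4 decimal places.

ω* = 1.9688, ρ_SOR = 0.9688

[ρ_J] n=197: ρ(B_J) = cos(π/(n+1)) = cos(π/198) = 0.9999.
√(1 − cos²(π/198)) = sin(π/198) ≈ 0.01587.
ω* = 2/(1+0.01587) = 1.9688
ρ(B_{ω*}) = ω*−1 = 0.9688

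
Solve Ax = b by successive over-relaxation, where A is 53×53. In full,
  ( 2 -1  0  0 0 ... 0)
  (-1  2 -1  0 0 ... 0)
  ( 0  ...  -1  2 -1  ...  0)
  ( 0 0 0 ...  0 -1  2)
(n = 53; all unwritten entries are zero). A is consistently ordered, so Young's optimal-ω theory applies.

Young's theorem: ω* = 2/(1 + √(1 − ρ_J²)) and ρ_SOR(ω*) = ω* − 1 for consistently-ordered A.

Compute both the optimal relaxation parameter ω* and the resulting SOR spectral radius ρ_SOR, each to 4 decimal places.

ω* = 1.8901, ρ_SOR = 0.8901

ρ_J = max_k |cos(kπ/54)| = cos(π/54) = 0.9983
√(1−ρ_J²) = |sin(π/54)| = 0.05814
[ω*] 2 ÷ (1 + 0.05814) = 2 ÷ 1.05814 = 1.8901.
ρ_SOR = ω* − 1 ≈ 0.8901.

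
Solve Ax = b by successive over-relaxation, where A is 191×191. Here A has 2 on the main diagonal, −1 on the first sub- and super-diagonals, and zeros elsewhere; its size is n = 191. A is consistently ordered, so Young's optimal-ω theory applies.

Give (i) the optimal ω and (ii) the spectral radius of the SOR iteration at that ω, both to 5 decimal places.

ω* = 1.96780, ρ_SOR = 0.96780

n=191: λ(B_J) = 1 − λ(A)/2 = cos(kπ/192); k=1 gives ρ_J = 0.99987.
root = sin(π/192) = 0.016362  (since 1−cos² = sin²).
ω* = 2 / (1 + 0.016362) = 2 / 1.016362 ≈ 1.96780.
[ρ_SOR] ω* − 1 = 0.96780.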